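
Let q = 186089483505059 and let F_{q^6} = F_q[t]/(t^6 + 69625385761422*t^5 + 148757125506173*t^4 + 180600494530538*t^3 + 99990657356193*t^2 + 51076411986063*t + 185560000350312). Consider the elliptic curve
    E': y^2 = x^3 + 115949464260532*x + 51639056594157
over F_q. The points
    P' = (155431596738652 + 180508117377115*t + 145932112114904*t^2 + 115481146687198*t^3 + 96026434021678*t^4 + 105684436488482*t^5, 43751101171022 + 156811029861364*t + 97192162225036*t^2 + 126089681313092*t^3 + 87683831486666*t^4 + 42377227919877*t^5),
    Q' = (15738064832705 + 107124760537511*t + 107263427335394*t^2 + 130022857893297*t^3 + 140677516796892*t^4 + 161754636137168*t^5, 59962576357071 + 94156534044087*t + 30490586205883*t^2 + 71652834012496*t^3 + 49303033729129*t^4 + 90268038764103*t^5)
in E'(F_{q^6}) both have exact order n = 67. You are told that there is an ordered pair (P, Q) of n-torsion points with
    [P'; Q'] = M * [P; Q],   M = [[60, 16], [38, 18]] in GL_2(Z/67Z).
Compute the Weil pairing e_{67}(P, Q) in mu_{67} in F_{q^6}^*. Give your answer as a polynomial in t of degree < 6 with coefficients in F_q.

151387773397359 + 86426098801102*t + 129038237028800*t^2 + 91243392750067*t^3 + 142915165442044*t^4 + 95947392811436*t^5

Under M = [[60,16],[38,18]] in GL_2(Z/67), e_{67}(P',Q') = e_{67}(P,Q)^(60*18-16*38 mod 67).
Inverting 3 mod 67: 45. Thus e_{67}(P,Q) = e(P',Q')^{45}.
Build f_{67,P'} and f_{67,Q'} via the 7-bit ladder of 67=1000011_2; evaluate at shifted divisors; quotient in F_{186089483505059^6}.
Result: e(P',Q') = 46721806020053 + 28463096756613*t + 149165943710435*t^2 + 10280400492040*t^3 + 7828223594607*t^4 + 168367434255201*t^5.
Hence e(P,Q) = 151387773397359 + 86426098801102*t + 129038237028800*t^2 + 91243392750067*t^3 + 142915165442044*t^4 + 95947392811436*t^5 in F_{186089483505059^6}^*.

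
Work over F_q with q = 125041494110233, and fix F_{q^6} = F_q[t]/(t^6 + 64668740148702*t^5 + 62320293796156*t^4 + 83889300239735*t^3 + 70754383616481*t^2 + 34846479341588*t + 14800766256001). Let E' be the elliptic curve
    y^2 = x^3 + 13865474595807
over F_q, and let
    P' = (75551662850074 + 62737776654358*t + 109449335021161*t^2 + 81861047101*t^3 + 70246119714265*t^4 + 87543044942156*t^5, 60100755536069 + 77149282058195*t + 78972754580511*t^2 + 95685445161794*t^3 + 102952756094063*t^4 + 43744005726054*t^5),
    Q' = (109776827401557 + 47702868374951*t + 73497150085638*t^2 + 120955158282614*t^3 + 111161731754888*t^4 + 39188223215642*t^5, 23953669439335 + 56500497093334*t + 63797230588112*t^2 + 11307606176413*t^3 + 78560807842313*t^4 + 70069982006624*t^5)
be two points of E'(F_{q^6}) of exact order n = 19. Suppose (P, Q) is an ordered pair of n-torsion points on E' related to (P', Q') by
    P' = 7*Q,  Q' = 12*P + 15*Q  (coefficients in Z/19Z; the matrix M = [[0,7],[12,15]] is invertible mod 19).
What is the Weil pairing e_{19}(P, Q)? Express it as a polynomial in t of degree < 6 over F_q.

1896625220103 + 71858468892440*t + 55331858895310*t^2 + 66432030416883*t^3 + 83337470502503*t^4 + 101303414307203*t^5

Alternating bilinearity on E[19] (values in mu_{19} in F_{125041494110233^6}) gives e(P',Q') = e(P,Q)^det(M).
Hence e(P,Q) = e(P',Q')^{7} where 7 = 11^{-1} mod 19.
n = 19 = (10011)_2 (5 bits, wt 3); accumulate f_{19,P'}(Q'+S)/f_{19,P'}(S) along the 4-step ladder.
Miller gives e_{19}(P',Q') = 82913050003180 + 13714314248852*t + 39590233050990*t^2 + 66901333621714*t^3 + 104023853393600*t^4 + 117054980830106*t^5 in F_{125041494110233^6}.
e_{19}(P,Q) = (82913050003180 + 13714314248852*t + 39590233050990*t^2 + 66901333621714*t^3 + 104023853393600*t^4 + 117054980830106*t^5)^{7} = 1896625220103 + 71858468892440*t + 55331858895310*t^2 + 66432030416883*t^3 + 83337470502503*t^4 + 101303414307203*t^5.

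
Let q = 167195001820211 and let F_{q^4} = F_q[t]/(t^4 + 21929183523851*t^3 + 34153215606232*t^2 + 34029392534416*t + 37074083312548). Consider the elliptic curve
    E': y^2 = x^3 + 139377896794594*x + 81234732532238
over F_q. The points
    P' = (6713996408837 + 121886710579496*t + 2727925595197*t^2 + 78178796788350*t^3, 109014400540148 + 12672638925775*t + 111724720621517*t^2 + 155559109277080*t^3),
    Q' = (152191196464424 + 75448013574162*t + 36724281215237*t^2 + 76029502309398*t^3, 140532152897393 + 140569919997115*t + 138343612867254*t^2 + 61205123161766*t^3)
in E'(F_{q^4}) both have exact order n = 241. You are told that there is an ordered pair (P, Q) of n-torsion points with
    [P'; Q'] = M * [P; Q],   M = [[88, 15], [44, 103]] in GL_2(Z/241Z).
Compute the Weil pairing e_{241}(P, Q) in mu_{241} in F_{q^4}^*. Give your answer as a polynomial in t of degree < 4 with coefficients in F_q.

126653469524096 + 43029132908714*t + 143681834250789*t^2 + 4791324143138*t^3

Since e_{241}(P,P)=e_{241}(Q,Q)=1 and e_{241}(Q,P)=e_{241}(P,Q)^{-1}, expanding e_{241}(88*P + 15*Q,44*P + 103*Q) leaves e(P,Q)^det(M).
det M = 88*103 - 15*44 = 8404 = 210 (mod 241); 210^{-1} = 171 (mod 241).
Run Miller on y^2=x^3+139377896794594*x+81234732532238 over F_{167195001820211}: ladder 11110001 (8 bits); e = f_P(D_Q)/f_Q(D_P).
e_{241}(P',Q') = 93055115260217 + 40962530964980*t + 64047441205773*t^2 + 30497016854307*t^3.
Raise to 171: e(P,Q) = 126653469524096 + 43029132908714*t + 143681834250789*t^2 + 4791324143138*t^3 in mu_{241}.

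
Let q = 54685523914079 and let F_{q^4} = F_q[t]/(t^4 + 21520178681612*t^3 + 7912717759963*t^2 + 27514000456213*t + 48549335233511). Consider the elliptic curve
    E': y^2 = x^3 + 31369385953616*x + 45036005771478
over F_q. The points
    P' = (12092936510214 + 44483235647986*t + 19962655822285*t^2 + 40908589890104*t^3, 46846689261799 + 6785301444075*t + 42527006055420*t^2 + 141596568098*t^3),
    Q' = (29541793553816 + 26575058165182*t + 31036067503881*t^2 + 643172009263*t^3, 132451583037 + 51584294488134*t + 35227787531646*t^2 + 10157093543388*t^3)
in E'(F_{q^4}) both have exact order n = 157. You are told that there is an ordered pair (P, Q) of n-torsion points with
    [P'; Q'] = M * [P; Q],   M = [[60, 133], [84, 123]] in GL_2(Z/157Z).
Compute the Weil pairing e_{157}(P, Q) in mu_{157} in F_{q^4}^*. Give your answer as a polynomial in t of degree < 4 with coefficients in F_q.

26589732340642 + 20121858347183*t + 36735984655005*t^2 + 23929385060898*t^3

e_{157} is bilinear + alternating on E[157], so e_{157}(60*P + 133*Q, 84*P + 123*Q) = e_{157}(P,Q)^(60*123-133*84).
det M = 60*123 - 133*84 = -3792 = 133 (mod 157); 133^{-1} = 85 (mod 157).
Build f_{157,P'} and f_{157,Q'} via the 8-bit ladder of 157=10011101_2; evaluate at shifted divisors; quotient in F_{54685523914079^4}.
The quotient is 52560464957142 + 24938441926029*t + 34552265310141*t^2 + 1525114658655*t^3.
Raise to 85: e(P,Q) = 26589732340642 + 20121858347183*t + 36735984655005*t^2 + 23929385060898*t^3 in mu_{157}.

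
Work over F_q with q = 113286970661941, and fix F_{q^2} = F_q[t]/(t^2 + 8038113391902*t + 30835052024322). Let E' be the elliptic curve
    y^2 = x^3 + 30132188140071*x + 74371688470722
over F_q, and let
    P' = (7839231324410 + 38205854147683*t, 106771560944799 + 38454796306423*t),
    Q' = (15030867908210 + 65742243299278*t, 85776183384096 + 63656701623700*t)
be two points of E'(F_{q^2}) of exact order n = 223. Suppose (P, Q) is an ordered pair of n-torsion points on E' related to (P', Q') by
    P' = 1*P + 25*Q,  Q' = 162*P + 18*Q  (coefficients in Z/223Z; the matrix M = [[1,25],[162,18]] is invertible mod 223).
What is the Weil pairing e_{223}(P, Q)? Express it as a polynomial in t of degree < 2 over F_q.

49245950364835 + 24571998675106*t

Alternating bilinearity on E[223] (values in mu_{223} in F_{113286970661941^2}) gives e(P',Q') = e(P,Q)^det(M).
1*18 - 25*162 = -4032; reduced mod 223: det = 205, inverse 161.
8-bit Miller (11011111) on E'/F_{113286970661941} with a'=30132188140071, b'=74371688470722: accumulate tangent/chord ratios at Q'+S and P'+S'.
e_{223}(P',Q') = 110829599001281 + 18656198353217*t.
(110829599001281 + 18656198353217*t)^{161} mod (113286970661941,f) = 49245950364835 + 24571998675106*t.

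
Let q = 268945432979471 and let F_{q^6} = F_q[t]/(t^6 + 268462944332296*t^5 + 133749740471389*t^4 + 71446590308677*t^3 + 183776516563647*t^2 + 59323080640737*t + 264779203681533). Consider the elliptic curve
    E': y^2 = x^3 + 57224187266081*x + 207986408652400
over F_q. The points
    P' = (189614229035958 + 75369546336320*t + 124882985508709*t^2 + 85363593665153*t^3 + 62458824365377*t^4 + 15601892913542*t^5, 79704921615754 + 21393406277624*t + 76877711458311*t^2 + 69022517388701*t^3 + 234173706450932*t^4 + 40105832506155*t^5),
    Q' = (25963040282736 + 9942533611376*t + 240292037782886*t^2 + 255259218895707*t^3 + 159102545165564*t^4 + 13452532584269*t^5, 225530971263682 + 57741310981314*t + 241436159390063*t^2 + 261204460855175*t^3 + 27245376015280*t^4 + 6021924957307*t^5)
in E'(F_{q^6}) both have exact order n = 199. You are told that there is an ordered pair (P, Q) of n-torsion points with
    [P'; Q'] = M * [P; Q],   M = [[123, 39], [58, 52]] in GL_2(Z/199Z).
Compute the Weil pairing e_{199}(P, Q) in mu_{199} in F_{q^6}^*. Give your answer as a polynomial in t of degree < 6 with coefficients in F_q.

99794960484423 + 13970404826433*t + 260380143635967*t^2 + 223127402718959*t^3 + 227739781296130*t^4 + 189044786126386*t^5

Alternating bilinearity on E[199] (values in mu_{199} in F_{268945432979471^6}) gives e(P',Q') = e(P,Q)^det(M).
det(M) mod 199 = 154; its inverse in (Z/199)^* is 84 (check: 154*84 mod 199 = 1).
n = 199 = (11000111)_2 (8 bits, wt 5); accumulate f_{199,P'}(Q'+S)/f_{199,P'}(S) along the 7-step ladder.
So e_{199}(P',Q') = 165869184399585 + 34419893018816*t + 217492100612136*t^2 + 119256015366112*t^3 + 251222547068788*t^4 + 243977177409317*t^5.
Hence e(P,Q) = 99794960484423 + 13970404826433*t + 260380143635967*t^2 + 223127402718959*t^3 + 227739781296130*t^4 + 189044786126386*t^5 in F_{268945432979471^6}^*.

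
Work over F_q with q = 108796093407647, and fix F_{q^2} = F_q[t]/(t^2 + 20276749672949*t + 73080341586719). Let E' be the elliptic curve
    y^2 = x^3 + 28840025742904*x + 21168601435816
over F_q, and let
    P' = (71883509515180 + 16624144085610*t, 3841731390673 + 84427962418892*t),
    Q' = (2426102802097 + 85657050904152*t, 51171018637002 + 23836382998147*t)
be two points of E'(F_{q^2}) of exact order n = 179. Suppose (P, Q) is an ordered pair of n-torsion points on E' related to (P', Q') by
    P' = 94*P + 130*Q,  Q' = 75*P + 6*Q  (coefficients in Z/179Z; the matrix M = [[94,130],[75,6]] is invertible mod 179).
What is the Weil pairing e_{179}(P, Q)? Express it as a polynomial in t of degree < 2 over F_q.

73814832260814 + 24552458554343*t

The 179-Weil pairing on E[179] over F_{108796093407647} is alternating-bilinear: e_{179}(P',Q') = e_{179}(P,Q)^det(M).
So e_{179}(P,Q) = e_{179}(P',Q')^{157}, since 122*157 = 1 mod 179.
Run Miller on y^2=x^3+28840025742904*x+21168601435816 over F_{108796093407647}: ladder 10110011 (8 bits); e = f_P(D_Q)/f_Q(D_P).
Result: e(P',Q') = 91900526943291 + 1972151298968*t.
Hence e(P,Q) = 73814832260814 + 24552458554343*t in F_{108796093407647^2}^*.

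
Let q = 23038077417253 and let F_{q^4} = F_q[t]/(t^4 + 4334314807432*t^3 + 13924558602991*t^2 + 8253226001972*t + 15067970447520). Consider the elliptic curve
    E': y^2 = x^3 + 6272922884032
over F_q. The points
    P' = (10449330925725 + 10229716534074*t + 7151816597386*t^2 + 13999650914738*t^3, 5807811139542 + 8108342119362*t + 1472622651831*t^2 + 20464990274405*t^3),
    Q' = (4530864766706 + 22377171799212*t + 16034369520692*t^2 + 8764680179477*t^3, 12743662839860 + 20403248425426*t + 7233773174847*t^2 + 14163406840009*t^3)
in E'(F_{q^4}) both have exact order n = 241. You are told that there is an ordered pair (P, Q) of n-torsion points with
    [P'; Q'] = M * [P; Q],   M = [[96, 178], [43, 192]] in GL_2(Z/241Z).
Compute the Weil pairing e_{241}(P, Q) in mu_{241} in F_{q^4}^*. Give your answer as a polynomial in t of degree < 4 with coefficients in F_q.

19845645818610 + 18951345771467*t + 17414754071102*t^2 + 16665095248037*t^3

The 241-Weil pairing on E[241] over F_{23038077417253} is alternating-bilinear: e_{241}(P',Q') = e_{241}(P,Q)^det(M).
Hence e(P,Q) = e(P',Q')^{223} where 223 = 174^{-1} mod 241.
8-bit Miller (11110001) on E'/F_{23038077417253} with a'=0, b'=6272922884032: accumulate tangent/chord ratios at Q'+S and P'+S'.
e_{241}(P',Q') = 9313984247646 + 3613706091202*t + 18635281844935*t^2 + 14039364291995*t^3.
e_{241}(P,Q) = (9313984247646 + 3613706091202*t + 18635281844935*t^2 + 14039364291995*t^3)^{223} = 19845645818610 + 18951345771467*t + 17414754071102*t^2 + 16665095248037*t^3.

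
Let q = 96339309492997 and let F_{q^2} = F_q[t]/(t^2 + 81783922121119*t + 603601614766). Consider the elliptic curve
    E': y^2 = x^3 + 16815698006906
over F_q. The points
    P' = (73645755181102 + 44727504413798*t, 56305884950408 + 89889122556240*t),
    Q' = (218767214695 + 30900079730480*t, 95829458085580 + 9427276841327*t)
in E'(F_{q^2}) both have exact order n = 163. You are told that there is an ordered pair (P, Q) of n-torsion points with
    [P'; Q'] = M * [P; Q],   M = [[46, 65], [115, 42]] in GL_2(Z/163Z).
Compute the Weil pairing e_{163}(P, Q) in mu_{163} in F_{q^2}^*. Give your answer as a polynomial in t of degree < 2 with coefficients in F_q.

71959691270595 + 92180610184257*t

The 163-Weil pairing on E[163] over F_{96339309492997} is alternating-bilinear: e_{163}(P',Q') = e_{163}(P,Q)^det(M).
det M = 46*42 - 65*115 = -5543 = 162 (mod 163); 162^{-1} = 162 (mod 163).
Build f_{163,P'} and f_{163,Q'} via the 8-bit ladder of 163=10100011_2; evaluate at shifted divisors; quotient in F_{96339309492997^2}.
Miller gives e_{163}(P',Q') = 93352186900524 + 4158699308740*t in F_{96339309492997^2}.
(93352186900524 + 4158699308740*t)^{162} mod (96339309492997,f) = 71959691270595 + 92180610184257*t.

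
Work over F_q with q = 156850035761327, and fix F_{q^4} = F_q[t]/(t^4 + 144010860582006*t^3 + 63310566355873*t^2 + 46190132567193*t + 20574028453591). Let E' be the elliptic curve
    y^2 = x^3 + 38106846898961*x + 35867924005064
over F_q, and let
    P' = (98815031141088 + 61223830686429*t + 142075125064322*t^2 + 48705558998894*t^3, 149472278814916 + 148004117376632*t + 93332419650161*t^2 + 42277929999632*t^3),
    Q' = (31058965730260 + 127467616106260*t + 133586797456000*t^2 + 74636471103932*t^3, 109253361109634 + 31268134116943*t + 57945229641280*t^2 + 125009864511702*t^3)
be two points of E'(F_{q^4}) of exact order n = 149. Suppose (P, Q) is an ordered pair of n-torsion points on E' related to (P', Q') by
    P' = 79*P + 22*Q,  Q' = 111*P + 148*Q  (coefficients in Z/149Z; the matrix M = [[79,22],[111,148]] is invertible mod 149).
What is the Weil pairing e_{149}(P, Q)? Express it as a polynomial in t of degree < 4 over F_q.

152789985782110 + 79335221278542*t + 51444030857767*t^2 + 58902802964873*t^3

Alternating bilinearity on E[149] (values in mu_{149} in F_{156850035761327^4}) gives e(P',Q') = e(P,Q)^det(M).
det M = 79*148 - 22*111 = 9250 = 12 (mod 149); 12^{-1} = 87 (mod 149).
8-bit Miller (10010101) on E'/F_{156850035761327} with a'=38106846898961, b'=35867924005064: accumulate tangent/chord ratios at Q'+S and P'+S'.
f_P(D_Q)/f_Q(D_P) = 127618002615961 + 30469825090756*t + 34412088188695*t^2 + 154473627382768*t^3.
Finally e_{149}(P,Q) = 152789985782110 + 79335221278542*t + 51444030857767*t^2 + 58902802964873*t^3.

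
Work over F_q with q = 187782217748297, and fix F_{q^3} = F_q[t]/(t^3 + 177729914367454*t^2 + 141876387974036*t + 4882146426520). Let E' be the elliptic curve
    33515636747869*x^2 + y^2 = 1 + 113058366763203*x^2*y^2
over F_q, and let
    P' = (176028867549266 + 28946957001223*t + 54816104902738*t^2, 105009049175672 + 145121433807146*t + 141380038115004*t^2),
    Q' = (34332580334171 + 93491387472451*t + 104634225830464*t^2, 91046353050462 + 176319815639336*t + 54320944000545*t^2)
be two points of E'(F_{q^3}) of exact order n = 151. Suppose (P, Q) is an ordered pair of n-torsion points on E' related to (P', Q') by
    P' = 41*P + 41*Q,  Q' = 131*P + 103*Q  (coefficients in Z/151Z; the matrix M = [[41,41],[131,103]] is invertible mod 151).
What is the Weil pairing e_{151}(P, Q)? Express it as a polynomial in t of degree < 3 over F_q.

144539529580337 + 150736080225994*t + 176207264091603*t^2

e_{151}(aP+bQ,cP+dQ) = e_{151}(P,Q)^(ad-bc); with (a,b,c,d)=(41,41,131,103) this gives the det-151 law.
det M = 41*103 - 41*131 = -1148 = 60 (mod 151); 60^{-1} = 73 (mod 151).
Map (x,y)_Ed via u=(1+y)/(1-y), v=(1+y)/((1-y)x) to Montgomery A=2357238682072,B=181090752959205; then to (a',b')=(155835576438270,134792971796708).
n = 151 = (10010111)_2 (8 bits, wt 5); accumulate f_{151,P'}(Q'+S)/f_{151,P'}(S) along the 7-step ladder.
So e_{151}(P',Q') = 115482486941816 + 131604749472442*t + 26961812896621*t^2.
Hence e(P,Q) = 144539529580337 + 150736080225994*t + 176207264091603*t^2 in F_{187782217748297^3}^*.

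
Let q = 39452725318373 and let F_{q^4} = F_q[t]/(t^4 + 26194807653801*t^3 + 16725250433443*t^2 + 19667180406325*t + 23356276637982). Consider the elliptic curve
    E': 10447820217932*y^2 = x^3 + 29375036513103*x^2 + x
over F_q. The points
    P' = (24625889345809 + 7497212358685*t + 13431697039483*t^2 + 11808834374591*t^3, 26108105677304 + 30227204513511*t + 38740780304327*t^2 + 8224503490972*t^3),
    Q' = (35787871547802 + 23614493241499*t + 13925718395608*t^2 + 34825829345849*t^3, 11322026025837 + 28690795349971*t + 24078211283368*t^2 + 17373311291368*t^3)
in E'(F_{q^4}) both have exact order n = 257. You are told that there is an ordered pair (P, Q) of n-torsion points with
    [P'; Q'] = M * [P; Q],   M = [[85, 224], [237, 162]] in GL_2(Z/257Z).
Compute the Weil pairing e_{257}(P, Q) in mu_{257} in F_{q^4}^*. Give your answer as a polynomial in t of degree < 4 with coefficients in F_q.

Alternating bilinearity on E[257] (values in mu_{257} in F_{39452725318373^4}) gives e(P',Q') = e(P,Q)^det(M).
So e_{257}(P,Q) = e_{257}(P',Q')^{86}, since 3*86 = 1 mod 257.
Montgomery->Weierstrass: x_W = 8839012338594*x+18132081731256, y_W=8839012338594*y on F_{39452725318373}; lands on y^2=x^3+13112214045404*x+35793595580402.
n = 257 = (100000001)_2 (9 bits, wt 2); accumulate f_{257,P'}(Q'+S)/f_{257,P'}(S) along the 8-step ladder.
Result: e(P',Q') = 35784423571471 + 18194434601642*t + 39301957501231*t^2 + 22616875341360*t^3.
e_{257}(P,Q) = (35784423571471 + 18194434601642*t + 39301957501231*t^2 + 22616875341360*t^3)^{86} = 30601114998361 + 247377772736*t + 19167046975293*t^2 + 1983671002300*t^3.

30601114998361 + 247377772736*t + 19167046975293*t^2 + 1983671002300*t^3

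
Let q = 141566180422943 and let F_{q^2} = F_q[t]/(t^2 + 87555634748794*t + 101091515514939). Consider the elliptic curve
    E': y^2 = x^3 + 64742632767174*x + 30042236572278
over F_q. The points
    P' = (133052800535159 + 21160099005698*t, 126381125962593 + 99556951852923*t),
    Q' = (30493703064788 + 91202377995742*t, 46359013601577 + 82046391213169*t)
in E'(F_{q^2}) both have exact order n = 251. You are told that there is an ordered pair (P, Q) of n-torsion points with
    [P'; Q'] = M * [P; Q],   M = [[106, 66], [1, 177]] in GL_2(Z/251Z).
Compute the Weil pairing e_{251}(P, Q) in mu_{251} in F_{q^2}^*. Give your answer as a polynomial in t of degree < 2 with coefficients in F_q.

95062620783350 + 109111796503376*t

The 251-Weil pairing on E[251] over F_{141566180422943} is alternating-bilinear: e_{251}(P',Q') = e_{251}(P,Q)^det(M).
det(M) mod 251 = 122; its inverse in (Z/251)^* is 179 (check: 122*179 mod 251 = 1).
n = 251 = (11111011)_2 (8 bits, wt 7); accumulate f_{251,P'}(Q'+S)/f_{251,P'}(S) along the 7-step ladder.
e_{251}(P',Q') = 64167568351953 + 85322250831102*t.
Raise to 179: e(P,Q) = 95062620783350 + 109111796503376*t in mu_{251}.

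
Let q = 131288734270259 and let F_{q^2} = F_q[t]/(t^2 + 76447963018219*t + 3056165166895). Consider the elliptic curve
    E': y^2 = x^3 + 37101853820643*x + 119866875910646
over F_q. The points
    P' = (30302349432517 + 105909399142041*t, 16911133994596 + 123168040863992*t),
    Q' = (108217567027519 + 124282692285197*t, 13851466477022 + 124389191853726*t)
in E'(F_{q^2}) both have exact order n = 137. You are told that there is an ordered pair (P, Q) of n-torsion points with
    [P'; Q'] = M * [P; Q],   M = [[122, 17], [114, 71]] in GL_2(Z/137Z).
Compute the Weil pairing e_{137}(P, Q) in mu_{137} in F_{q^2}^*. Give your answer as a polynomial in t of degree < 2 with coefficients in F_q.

e_{137} is bilinear + alternating on E[137], so e_{137}(122*P + 17*Q, 114*P + 71*Q) = e_{137}(P,Q)^(122*71-17*114).
det M = 122*71 - 17*114 = 6724 = 11 (mod 137); 11^{-1} = 25 (mod 137).
n = 137 = (10001001)_2 (8 bits, wt 3); accumulate f_{137,P'}(Q'+S)/f_{137,P'}(S) along the 7-step ladder.
So e_{137}(P',Q') = 119639838582608 + 81972591717458*t.
Hence e(P,Q) = 8152467589241 + 103990123648378*t in F_{131288734270259^2}^*.

8152467589241 + 103990123648378*t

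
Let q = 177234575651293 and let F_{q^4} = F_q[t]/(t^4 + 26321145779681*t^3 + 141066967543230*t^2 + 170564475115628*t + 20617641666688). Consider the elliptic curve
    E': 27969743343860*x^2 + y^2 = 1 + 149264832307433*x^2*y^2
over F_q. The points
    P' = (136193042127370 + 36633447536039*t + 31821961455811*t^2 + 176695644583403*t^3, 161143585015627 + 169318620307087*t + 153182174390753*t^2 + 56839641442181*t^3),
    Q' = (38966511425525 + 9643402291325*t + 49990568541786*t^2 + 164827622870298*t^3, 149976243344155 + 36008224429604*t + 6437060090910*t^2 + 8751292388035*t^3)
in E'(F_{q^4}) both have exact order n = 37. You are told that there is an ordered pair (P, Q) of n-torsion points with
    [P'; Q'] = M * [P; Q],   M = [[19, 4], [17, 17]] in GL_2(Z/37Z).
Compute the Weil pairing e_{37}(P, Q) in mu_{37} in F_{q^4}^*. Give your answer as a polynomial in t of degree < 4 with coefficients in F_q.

e_{37}(aP+bQ,cP+dQ) = e_{37}(P,Q)^(ad-bc); with (a,b,c,d)=(19,4,17,17) this gives the det-37 law.
det M = 19*17 - 4*17 = 255 = 33 (mod 37); 33^{-1} = 9 (mod 37).
Edwards->Montgomery: u=(1+y)/(1-y), v=u/x -> 152785798321825v^2=u^3+u; then x_W=13984871671930u: y^2=x^3+134775572519661*x.
Double-and-add over 100101: 6-1 doublings, 3-1 additions; each step l_{T,T}/v_{2T} or l_{T,P'}/v at Q'+S for random S.
e_{37}(P',Q') = 61424165682945 + 118232607277773*t + 147634674003819*t^2 + 109094663121985*t^3.
Raise to 9: e(P,Q) = 105151490261474 + 63868938666465*t + 100582433829895*t^2 + 113082137362895*t^3 in mu_{37}.

105151490261474 + 63868938666465*t + 100582433829895*t^2 + 113082137362895*t^3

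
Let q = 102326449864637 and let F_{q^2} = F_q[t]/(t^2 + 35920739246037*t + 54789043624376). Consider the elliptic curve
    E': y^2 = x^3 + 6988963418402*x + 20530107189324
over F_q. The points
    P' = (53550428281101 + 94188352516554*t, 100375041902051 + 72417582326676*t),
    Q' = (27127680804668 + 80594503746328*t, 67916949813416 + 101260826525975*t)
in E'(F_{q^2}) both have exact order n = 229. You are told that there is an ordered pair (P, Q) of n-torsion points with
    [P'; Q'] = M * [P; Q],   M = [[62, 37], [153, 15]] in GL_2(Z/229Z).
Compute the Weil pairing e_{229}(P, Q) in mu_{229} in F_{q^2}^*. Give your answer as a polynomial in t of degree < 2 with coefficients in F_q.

Under M = [[62,37],[153,15]] in GL_2(Z/229), e_{229}(P',Q') = e_{229}(P,Q)^(62*15-37*153 mod 229).
det(M) mod 229 = 78; its inverse in (Z/229)^* is 138 (check: 78*138 mod 229 = 1).
8-bit Miller (11100101) on E'/F_{102326449864637} with a'=6988963418402, b'=20530107189324: accumulate tangent/chord ratios at Q'+S and P'+S'.
e_{229}(P',Q') = 95693767595819 + 68211224771133*t.
Raise to 138: e(P,Q) = 38394938953894 + 61978802242473*t in mu_{229}.

38394938953894 + 61978802242473*t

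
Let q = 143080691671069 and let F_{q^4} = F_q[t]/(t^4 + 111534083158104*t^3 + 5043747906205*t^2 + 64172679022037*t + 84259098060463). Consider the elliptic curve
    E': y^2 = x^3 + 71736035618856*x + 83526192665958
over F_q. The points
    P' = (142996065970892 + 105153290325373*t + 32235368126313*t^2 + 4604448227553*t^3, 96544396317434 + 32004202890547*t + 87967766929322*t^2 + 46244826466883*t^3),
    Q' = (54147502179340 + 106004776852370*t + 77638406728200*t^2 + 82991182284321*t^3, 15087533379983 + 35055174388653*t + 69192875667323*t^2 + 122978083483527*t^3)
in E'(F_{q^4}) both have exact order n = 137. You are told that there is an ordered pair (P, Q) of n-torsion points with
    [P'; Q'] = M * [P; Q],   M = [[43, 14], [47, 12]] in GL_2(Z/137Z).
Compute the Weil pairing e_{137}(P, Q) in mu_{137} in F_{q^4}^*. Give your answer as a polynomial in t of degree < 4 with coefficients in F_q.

69254627616662 + 4045819257619*t + 70239763112221*t^2 + 15739370634078*t^3

The 137-Weil pairing on E[137] over F_{143080691671069} is alternating-bilinear: e_{137}(P',Q') = e_{137}(P,Q)^det(M).
Hence e(P,Q) = e(P',Q')^{82} where 82 = 132^{-1} mod 137.
Double-and-add over 10001001: 8-1 doublings, 3-1 additions; each step l_{T,T}/v_{2T} or l_{T,P'}/v at Q'+S for random S.
Result: e(P',Q') = 129459955052185 + 53982057539530*t + 88682113907159*t^2 + 56373251519765*t^3.
Hence e(P,Q) = 69254627616662 + 4045819257619*t + 70239763112221*t^2 + 15739370634078*t^3 in F_{143080691671069^4}^*.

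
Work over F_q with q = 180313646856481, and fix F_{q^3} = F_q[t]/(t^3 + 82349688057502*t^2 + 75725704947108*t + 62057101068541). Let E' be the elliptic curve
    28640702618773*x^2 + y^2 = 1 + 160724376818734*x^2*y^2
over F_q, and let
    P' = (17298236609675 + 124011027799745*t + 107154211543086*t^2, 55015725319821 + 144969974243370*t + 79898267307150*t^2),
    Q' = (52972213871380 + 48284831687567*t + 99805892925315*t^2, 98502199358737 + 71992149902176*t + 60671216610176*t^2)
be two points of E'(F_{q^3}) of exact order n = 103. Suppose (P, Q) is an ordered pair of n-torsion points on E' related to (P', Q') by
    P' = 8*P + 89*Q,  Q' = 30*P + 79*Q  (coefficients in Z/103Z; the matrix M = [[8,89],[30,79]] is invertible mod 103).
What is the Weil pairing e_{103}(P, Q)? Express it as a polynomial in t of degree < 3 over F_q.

Since e_{103}(P,P)=e_{103}(Q,Q)=1 and e_{103}(Q,P)=e_{103}(P,Q)^{-1}, expanding e_{103}(8*P + 89*Q,30*P + 79*Q) leaves e(P,Q)^det(M).
det(M) mod 103 = 22; its inverse in (Z/103)^* is 89 (check: 22*89 mod 103 = 1).
Edwards a_E,d_E -> Montgomery A=174296279372048,B=129043956290619 -> Weierstrass 137858833569410,131743402426883 via alpha=61613121048998,beta=12057493164130.
Run Miller on y^2=x^3+137858833569410*x+131743402426883 over F_{180313646856481}: ladder 1100111 (7 bits); e = f_P(D_Q)/f_Q(D_P).
Result: e(P',Q') = 14030451070693 + 6487332818366*t + 131621364799352*t^2.
Thus e_{103}(P,Q) = 98683987083555 + 130915549804293*t + 115773699658518*t^2.

98683987083555 + 130915549804293*t + 115773699658518*t^2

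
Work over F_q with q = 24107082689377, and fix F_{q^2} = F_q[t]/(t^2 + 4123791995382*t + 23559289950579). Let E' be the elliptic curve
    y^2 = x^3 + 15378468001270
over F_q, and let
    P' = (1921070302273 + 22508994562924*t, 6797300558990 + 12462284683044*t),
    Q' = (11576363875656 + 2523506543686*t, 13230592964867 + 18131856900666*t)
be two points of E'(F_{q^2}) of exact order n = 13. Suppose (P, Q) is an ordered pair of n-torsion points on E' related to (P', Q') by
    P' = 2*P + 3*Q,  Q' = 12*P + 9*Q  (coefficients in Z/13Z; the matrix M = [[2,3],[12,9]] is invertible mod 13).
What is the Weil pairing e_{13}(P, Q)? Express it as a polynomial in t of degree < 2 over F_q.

4176332897134 + 120243407539*t

e_{13}(aP+bQ,cP+dQ) = e_{13}(P,Q)^(ad-bc); with (a,b,c,d)=(2,3,12,9) this gives the det-13 law.
det(M) mod 13 = 8; its inverse in (Z/13)^* is 5 (check: 8*5 mod 13 = 1).
Double-and-add over 1101: 4-1 doublings, 3-1 additions; each step l_{T,T}/v_{2T} or l_{T,P'}/v at Q'+S for random S.
e_{13}(P',Q') = 6950083406632 + 14279797264741*t.
Hence e(P,Q) = 4176332897134 + 120243407539*t in F_{24107082689377^2}^*.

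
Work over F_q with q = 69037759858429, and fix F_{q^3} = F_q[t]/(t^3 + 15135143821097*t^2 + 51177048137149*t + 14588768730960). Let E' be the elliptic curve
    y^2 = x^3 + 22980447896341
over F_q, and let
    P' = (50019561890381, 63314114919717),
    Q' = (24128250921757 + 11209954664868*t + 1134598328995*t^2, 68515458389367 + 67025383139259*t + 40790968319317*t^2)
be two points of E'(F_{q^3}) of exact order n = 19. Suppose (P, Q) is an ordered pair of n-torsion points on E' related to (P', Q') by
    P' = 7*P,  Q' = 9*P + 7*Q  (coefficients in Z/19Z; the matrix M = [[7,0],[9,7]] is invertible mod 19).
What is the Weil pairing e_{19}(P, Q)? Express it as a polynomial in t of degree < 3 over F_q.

731508236991 + 27341716879445*t + 19325587237847*t^2

Since e_{19}(P,P)=e_{19}(Q,Q)=1 and e_{19}(Q,P)=e_{19}(P,Q)^{-1}, expanding e_{19}(7*P,9*P + 7*Q) leaves e(P,Q)^det(M).
det(M) mod 19 = 11; its inverse in (Z/19)^* is 7 (check: 11*7 mod 19 = 1).
Double-and-add over 10011: 5-1 doublings, 3-1 additions; each step l_{T,T}/v_{2T} or l_{T,P'}/v at Q'+S for random S.
So e_{19}(P',Q') = 10966288386717 + 28983134815280*t + 35247343134293*t^2.
Hence e(P,Q) = 731508236991 + 27341716879445*t + 19325587237847*t^2 in F_{69037759858429^3}^*.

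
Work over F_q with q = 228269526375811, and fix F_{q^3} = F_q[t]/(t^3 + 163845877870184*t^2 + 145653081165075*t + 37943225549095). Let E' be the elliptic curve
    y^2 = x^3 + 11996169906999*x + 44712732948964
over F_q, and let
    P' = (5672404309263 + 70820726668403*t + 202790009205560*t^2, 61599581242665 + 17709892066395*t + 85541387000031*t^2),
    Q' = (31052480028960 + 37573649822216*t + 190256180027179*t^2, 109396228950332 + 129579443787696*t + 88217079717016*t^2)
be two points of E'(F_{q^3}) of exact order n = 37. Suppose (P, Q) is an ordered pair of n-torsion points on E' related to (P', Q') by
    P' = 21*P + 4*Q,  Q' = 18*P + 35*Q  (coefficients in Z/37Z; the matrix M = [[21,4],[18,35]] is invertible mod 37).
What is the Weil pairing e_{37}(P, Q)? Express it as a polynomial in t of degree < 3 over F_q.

The 37-Weil pairing on E[37] over F_{228269526375811} is alternating-bilinear: e_{37}(P',Q') = e_{37}(P,Q)^det(M).
So e_{37}(P,Q) = e_{37}(P',Q')^{12}, since 34*12 = 1 mod 37.
6-bit Miller (100101) on E'/F_{228269526375811} with a'=11996169906999, b'=44712732948964: accumulate tangent/chord ratios at Q'+S and P'+S'.
f_P(D_Q)/f_Q(D_P) = 49611327683444 + 174866786491525*t + 4069284852974*t^2.
Hence e(P,Q) = 98562141161810 + 178600763682734*t + 131680761312235*t^2 in F_{228269526375811^3}^*.

98562141161810 + 178600763682734*t + 131680761312235*t^2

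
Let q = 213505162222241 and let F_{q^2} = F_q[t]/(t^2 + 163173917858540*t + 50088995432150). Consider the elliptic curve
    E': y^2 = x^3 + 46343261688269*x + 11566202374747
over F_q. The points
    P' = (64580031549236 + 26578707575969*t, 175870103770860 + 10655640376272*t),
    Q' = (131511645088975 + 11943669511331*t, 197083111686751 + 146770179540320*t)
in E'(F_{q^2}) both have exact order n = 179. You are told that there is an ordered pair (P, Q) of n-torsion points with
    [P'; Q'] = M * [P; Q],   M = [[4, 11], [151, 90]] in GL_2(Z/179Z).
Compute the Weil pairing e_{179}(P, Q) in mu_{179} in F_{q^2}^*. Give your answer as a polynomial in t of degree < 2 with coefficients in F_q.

e_{179}(aP+bQ,cP+dQ) = e_{179}(P,Q)^(ad-bc); with (a,b,c,d)=(4,11,151,90) this gives the det-179 law.
Inverting 131 mod 179: 41. Thus e_{179}(P,Q) = e(P',Q')^{41}.
n = 179 = (10110011)_2 (8 bits, wt 5); accumulate f_{179,P'}(Q'+S)/f_{179,P'}(S) along the 7-step ladder.
Miller gives e_{179}(P',Q') = 60947954586790 + 162118914665164*t in F_{213505162222241^2}.
Raise to 41: e(P,Q) = 155376207524780 + 27847590683582*t in mu_{179}.

155376207524780 + 27847590683582*t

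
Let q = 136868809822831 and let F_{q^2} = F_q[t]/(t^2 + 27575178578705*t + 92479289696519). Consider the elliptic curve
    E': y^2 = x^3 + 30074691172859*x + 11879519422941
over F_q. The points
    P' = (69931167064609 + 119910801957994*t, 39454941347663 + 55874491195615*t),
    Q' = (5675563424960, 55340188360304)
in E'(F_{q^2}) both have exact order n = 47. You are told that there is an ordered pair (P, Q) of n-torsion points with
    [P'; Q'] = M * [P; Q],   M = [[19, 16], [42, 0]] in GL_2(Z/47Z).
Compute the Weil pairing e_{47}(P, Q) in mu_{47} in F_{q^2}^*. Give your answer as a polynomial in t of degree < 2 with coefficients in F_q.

The 47-Weil pairing on E[47] over F_{136868809822831} is alternating-bilinear: e_{47}(P',Q') = e_{47}(P,Q)^det(M).
det M = 19*0 - 16*42 = -672 = 33 (mod 47); 33^{-1} = 10 (mod 47).
Run Miller on y^2=x^3+30074691172859*x+11879519422941 over F_{136868809822831}: ladder 101111 (6 bits); e = f_P(D_Q)/f_Q(D_P).
f_P(D_Q)/f_Q(D_P) = 128808275091960 + 15622689679495*t.
(128808275091960 + 15622689679495*t)^{10} mod (136868809822831,f) = 49476613595591 + 44013161600928*t.

49476613595591 + 44013161600928*t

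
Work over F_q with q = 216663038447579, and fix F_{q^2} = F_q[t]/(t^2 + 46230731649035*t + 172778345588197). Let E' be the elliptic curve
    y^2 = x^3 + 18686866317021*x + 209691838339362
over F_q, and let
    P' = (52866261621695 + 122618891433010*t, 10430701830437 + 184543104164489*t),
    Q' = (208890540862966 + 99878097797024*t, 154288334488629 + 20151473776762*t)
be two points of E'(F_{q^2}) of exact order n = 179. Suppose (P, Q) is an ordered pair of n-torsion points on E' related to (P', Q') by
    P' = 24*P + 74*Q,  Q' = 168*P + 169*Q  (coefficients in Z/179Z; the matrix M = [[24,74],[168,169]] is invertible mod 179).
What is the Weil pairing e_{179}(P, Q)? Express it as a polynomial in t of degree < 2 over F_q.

Alternating bilinearity on E[179] (values in mu_{179} in F_{216663038447579^2}) gives e(P',Q') = e(P,Q)^det(M).
Inverting 37 mod 179: 150. Thus e_{179}(P,Q) = e(P',Q')^{150}.
Run Miller on y^2=x^3+18686866317021*x+209691838339362 over F_{216663038447579}: ladder 10110011 (8 bits); e = f_P(D_Q)/f_Q(D_P).
e_{179}(P',Q') = 66489999286446 + 159654821689778*t.
Thus e_{179}(P,Q) = 80927110411222 + 5056404694047*t.

80927110411222 + 5056404694047*t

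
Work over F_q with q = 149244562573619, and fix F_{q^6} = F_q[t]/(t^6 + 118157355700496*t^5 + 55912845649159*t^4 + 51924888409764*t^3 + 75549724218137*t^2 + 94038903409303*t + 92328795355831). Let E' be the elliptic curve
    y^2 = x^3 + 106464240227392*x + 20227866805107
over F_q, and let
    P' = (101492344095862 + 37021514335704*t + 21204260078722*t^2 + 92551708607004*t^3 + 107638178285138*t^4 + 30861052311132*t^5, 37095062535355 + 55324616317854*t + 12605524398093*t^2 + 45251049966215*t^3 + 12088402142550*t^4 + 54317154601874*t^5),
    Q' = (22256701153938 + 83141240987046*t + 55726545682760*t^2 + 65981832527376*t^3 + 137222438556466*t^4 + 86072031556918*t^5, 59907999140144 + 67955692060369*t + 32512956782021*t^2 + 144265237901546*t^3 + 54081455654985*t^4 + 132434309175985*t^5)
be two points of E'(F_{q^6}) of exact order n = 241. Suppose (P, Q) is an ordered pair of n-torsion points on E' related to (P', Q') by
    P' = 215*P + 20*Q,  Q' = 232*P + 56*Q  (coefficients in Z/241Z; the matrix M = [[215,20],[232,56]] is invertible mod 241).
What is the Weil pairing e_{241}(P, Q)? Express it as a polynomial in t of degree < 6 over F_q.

The 241-Weil pairing on E[241] over F_{149244562573619} is alternating-bilinear: e_{241}(P',Q') = e_{241}(P,Q)^det(M).
215*56 - 20*232 = 7400; reduced mod 241: det = 170, inverse 112.
Miller loop for e_{241} over F_{149244562573619^6}: bits of 241 = 11110001; 7 double steps + 4 add steps, l/v at each.
f_P(D_Q)/f_Q(D_P) = 12950360810243 + 134472216463821*t + 147138246094207*t^2 + 62805163403606*t^3 + 11946308412206*t^4 + 148308246072568*t^5.
Raise to 112: e(P,Q) = 115804162667802 + 92216284754165*t + 78736557567283*t^2 + 96362347086780*t^3 + 21744388495036*t^4 + 34357289323375*t^5 in mu_{241}.

115804162667802 + 92216284754165*t + 78736557567283*t^2 + 96362347086780*t^3 + 21744388495036*t^4 + 34357289323375*t^5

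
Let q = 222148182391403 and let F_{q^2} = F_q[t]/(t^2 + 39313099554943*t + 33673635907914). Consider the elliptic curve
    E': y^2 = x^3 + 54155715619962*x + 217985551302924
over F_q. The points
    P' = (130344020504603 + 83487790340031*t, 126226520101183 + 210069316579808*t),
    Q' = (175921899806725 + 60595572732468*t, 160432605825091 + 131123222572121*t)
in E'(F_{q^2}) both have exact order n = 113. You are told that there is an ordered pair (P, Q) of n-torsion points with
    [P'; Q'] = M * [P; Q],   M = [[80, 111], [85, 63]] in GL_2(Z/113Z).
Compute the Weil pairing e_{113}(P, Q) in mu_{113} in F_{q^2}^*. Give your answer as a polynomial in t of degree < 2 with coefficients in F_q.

Since e_{113}(P,P)=e_{113}(Q,Q)=1 and e_{113}(Q,P)=e_{113}(P,Q)^{-1}, expanding e_{113}(80*P + 111*Q,85*P + 63*Q) leaves e(P,Q)^det(M).
Hence e(P,Q) = e(P',Q')^{66} where 66 = 12^{-1} mod 113.
Miller loop for e_{113} over F_{222148182391403^2}: bits of 113 = 1110001; 6 double steps + 3 add steps, l/v at each.
f_P(D_Q)/f_Q(D_P) = 170100744189903 + 74395173179*t.
(170100744189903 + 74395173179*t)^{66} mod (222148182391403,f) = 181382652076020 + 96071677414944*t.

181382652076020 + 96071677414944*t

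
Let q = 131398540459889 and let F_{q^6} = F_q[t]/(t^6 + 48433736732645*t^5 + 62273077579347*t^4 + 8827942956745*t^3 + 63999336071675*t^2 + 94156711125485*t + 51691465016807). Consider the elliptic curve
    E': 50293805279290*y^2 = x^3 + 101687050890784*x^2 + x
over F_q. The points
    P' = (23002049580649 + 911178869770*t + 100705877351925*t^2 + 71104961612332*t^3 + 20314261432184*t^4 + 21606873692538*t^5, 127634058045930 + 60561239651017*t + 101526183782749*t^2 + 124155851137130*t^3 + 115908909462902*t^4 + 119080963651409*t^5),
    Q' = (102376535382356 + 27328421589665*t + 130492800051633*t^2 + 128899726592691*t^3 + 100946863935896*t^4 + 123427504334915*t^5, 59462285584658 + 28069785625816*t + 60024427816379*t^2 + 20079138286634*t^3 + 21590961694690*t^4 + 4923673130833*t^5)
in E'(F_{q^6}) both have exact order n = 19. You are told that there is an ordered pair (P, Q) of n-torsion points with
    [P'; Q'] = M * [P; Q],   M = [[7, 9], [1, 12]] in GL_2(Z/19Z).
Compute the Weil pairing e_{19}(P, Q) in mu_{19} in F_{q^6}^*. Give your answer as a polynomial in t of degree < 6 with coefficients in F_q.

e_{19} is bilinear + alternating on E[19], so e_{19}(7*P + 9*Q, 1*P + 12*Q) = e_{19}(P,Q)^(7*12-9*1).
det M = 7*12 - 9*1 = 75 = 18 (mod 19); 18^{-1} = 18 (mod 19).
Undo Montgomery via alpha=82257051066524, beta=65457077161818: (a',b')=(91763751292308,11982422213515) over F_{131398540459889}.
Double-and-add over 10011: 5-1 doublings, 3-1 additions; each step l_{T,T}/v_{2T} or l_{T,P'}/v at Q'+S for random S.
The quotient is 67150940187825 + 91451079369036*t + 109619172647865*t^2 + 46110637631399*t^3 + 61084992360592*t^4 + 104453182316431*t^5.
e_{19}(P,Q) = (67150940187825 + 91451079369036*t + 109619172647865*t^2 + 46110637631399*t^3 + 61084992360592*t^4 + 104453182316431*t^5)^{18} = 62756340893513 + 121595209494832*t + 82566718652265*t^2 + 47326604601*t^3 + 65462131427968*t^4 + 8697705046015*t^5.

62756340893513 + 121595209494832*t + 82566718652265*t^2 + 47326604601*t^3 + 65462131427968*t^4 + 8697705046015*t^5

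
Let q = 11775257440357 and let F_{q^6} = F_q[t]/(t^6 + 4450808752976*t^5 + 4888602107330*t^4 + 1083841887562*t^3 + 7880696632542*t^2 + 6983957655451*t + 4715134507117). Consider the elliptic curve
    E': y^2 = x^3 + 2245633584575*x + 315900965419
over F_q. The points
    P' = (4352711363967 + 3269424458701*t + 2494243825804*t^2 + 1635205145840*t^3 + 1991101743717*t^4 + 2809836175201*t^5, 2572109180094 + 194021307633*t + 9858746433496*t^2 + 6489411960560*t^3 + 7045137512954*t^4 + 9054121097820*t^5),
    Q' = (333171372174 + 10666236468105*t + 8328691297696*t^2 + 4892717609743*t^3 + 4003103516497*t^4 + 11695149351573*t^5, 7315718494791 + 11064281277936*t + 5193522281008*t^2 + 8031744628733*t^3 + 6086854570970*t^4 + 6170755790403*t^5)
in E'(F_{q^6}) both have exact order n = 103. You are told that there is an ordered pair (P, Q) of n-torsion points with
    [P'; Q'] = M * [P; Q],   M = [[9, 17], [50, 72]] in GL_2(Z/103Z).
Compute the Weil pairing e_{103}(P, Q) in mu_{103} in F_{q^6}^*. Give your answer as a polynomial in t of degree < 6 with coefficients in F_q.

9765701762501 + 11350237775825*t + 5688334593051*t^2 + 4837140646399*t^3 + 10050594841170*t^4 + 1469464709585*t^5

e_{103}(aP+bQ,cP+dQ) = e_{103}(P,Q)^(ad-bc); with (a,b,c,d)=(9,17,50,72) this gives the det-103 law.
det(M) mod 103 = 4; its inverse in (Z/103)^* is 26 (check: 4*26 mod 103 = 1).
7-bit Miller (1100111) on E'/F_{11775257440357} with a'=2245633584575, b'=315900965419: accumulate tangent/chord ratios at Q'+S and P'+S'.
So e_{103}(P',Q') = 4664574451907 + 212512417370*t + 8724876757347*t^2 + 8930942981956*t^3 + 1973795397673*t^4 + 12796393978*t^5.
(4664574451907 + 212512417370*t + 8724876757347*t^2 + 8930942981956*t^3 + 1973795397673*t^4 + 12796393978*t^5)^{26} mod (11775257440357,f) = 9765701762501 + 11350237775825*t + 5688334593051*t^2 + 4837140646399*t^3 + 10050594841170*t^4 + 1469464709585*t^5.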